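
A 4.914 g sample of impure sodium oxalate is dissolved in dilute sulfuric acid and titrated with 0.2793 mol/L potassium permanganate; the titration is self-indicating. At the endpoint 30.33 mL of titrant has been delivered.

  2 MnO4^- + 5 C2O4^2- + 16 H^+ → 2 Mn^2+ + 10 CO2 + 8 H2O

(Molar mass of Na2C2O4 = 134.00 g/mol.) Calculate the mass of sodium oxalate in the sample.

2.838 g

n(KMnO4) = 0.03033 L × 0.2793 mol/L = 8.471 × 10^-3 mol
From the 5:2 ratio, n(Na2C2O4) = 5/2 × 8.471 × 10^-3 = 0.02118 mol
mass of Na2C2O4 = 0.02118 × 134.00 g/mol = 2.838 g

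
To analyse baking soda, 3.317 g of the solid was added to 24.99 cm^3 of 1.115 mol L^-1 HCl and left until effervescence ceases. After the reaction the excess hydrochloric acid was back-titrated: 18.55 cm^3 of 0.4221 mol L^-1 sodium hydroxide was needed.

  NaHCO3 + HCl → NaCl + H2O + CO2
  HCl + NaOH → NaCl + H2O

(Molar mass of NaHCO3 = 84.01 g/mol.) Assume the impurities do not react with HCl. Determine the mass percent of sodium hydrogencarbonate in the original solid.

n(HCl) added = 0.02499 × 1.115 = 0.02786 mol
n(NaOH) used in back-titration = 0.01855 × 0.4221 = 7.830 × 10^-3 mol
n(HCl) left over = 7.830 × 10^-3 mol (1:1 ratio)
n(HCl) consumed by analyte = 0.02786 − 7.830 × 10^-3 = 0.02003 mol
n(NaHCO3) = 0.02003 mol (1:1 ratio)
mass of NaHCO3 = 0.02003 × 84.01 = 1.683 g
% NaHCO3 = 1.683 / 3.317 × 100 = 50.74 %

50.74 %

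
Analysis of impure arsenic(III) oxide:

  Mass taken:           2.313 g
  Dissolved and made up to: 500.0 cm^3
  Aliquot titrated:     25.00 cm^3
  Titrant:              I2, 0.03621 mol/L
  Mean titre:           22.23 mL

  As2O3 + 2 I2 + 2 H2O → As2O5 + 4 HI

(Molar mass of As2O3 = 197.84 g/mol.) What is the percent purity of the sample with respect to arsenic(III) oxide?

68.85 %

n(I2) per titration = 0.02223 × 0.03621 = 8.049 × 10^-4 mol
From the 1:2 ratio, n(As2O3) in each aliquot = 1/2 × 8.049 × 10^-4 = 4.025 × 10^-4 mol
n(As2O3) in the whole flask = 4.025 × 10^-4 × 500.0/25.00 = 8.049 × 10^-3 mol
mass of As2O3 = 8.049 × 10^-3 × 197.84 = 1.593 g
% As2O3 = 1.593 / 2.313 × 100 = 68.85 %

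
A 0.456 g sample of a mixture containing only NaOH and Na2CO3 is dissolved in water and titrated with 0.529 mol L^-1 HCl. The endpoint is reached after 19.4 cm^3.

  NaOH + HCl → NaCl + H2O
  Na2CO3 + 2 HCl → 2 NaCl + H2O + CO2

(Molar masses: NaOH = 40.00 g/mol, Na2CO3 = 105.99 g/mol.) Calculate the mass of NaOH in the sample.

n(HCl) = 0.0194 × 0.529 = 0.0103 mol
Let x = n(NaOH), y = n(Na2CO3).
Titrant: 1x + 2y = 0.0103;  mass: 40.00x + 105.99y = 0.456
Solving, x = 6.76 × 10^-3 mol, y = 1.75 × 10^-3 mol
mass of NaOH = 6.76 × 10^-3 × 40.00 = 0.270 g

0.270 g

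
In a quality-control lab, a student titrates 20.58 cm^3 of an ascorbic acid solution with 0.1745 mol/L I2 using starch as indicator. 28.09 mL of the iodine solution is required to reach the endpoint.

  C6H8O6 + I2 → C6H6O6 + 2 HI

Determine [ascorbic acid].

n(I2) = 0.02809 L × 0.1745 mol/L = 4.902 × 10^-3 mol
n(C6H8O6) = 4.902 × 10^-3 mol (1:1 mole ratio)
[C6H8O6] = 4.902 × 10^-3 mol / 0.02058 L = 0.2382 mol/L

0.2382 mol/L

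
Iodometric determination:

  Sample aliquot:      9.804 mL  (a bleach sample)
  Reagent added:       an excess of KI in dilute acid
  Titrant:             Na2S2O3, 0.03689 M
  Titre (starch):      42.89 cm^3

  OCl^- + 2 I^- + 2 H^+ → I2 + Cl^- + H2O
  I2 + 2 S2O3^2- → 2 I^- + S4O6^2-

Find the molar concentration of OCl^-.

0.08069 M

n(S2O3^2-) = 0.04289 × 0.03689 = 1.582 × 10^-3 mol
n(I2) = n(S2O3^2-)/2 = 7.911 × 10^-4 mol
n(OCl^-) in the aliquot = 7.911 × 10^-4 mol (1:1 ratio)
[OCl^-] = 7.911 × 10^-4 / 0.009804 = 0.08069 mol/L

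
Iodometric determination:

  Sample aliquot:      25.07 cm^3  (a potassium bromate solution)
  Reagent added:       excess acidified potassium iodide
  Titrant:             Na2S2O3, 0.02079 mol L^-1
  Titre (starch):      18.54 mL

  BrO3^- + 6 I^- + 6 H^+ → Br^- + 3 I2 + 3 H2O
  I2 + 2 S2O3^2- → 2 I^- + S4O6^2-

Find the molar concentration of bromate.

0.002562 mol/L

n(S2O3^2-) = 0.01854 × 0.02079 = 3.854 × 10^-4 mol
n(I2) = n(S2O3^2-)/2 = 1.927 × 10^-4 mol
From the 1:3 ratio, n(BrO3^-) in the aliquot = 1/3 × 1.927 × 10^-4 = 6.424 × 10^-5 mol
[BrO3^-] = 6.424 × 10^-5 / 0.02507 = 0.002562 mol/L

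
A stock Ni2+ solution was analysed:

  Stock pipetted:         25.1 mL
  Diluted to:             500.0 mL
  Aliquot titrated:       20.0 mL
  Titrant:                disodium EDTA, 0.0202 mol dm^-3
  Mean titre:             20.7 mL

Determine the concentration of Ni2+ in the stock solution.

Ni^2+ + EDTA^4- → [Ni(EDTA)]^2-
n(EDTA) = 0.0207 × 0.0202 = 4.18 × 10^-4 mol
n(Ni2+) in the aliquot = 4.18 × 10^-4 mol (1:1 ratio)
[Ni2+]_dilute = 4.18 × 10^-4 / 0.0200 = 0.0209 mol/L
Dilution factor = 500.0 / 25.1 = 19.92
[Ni2+]_stock = 0.0209 × 19.92 = 0.416 mol/L

0.416 mol/L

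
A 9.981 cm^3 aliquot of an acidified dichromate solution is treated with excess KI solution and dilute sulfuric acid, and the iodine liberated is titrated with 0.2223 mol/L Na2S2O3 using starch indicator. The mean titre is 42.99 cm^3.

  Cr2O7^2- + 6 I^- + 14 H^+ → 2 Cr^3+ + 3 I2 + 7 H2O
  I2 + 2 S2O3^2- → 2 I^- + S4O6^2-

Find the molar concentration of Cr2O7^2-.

n(S2O3^2-) = 0.04299 × 0.2223 = 9.557 × 10^-3 mol
n(I2) = n(S2O3^2-)/2 = 4.778 × 10^-3 mol
From the 1:3 ratio, n(Cr2O7^2-) in the aliquot = 1/3 × 4.778 × 10^-3 = 1.593 × 10^-3 mol
[Cr2O7^2-] = 1.593 × 10^-3 / 0.009981 = 0.1596 mol/L

0.1596 mol/L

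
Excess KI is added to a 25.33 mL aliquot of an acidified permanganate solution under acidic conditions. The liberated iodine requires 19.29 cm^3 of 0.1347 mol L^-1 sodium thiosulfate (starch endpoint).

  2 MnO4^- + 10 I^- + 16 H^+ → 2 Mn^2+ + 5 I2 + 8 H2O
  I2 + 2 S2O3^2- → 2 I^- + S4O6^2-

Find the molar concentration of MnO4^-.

0.02052 mol/L

n(S2O3^2-) = 0.01929 × 0.1347 = 2.598 × 10^-3 mol
n(I2) = n(S2O3^2-)/2 = 1.299 × 10^-3 mol
From the 2:5 ratio, n(MnO4^-) in the aliquot = 2/5 × 1.299 × 10^-3 = 5.197 × 10^-4 mol
[MnO4^-] = 5.197 × 10^-4 / 0.02533 = 0.02052 mol/L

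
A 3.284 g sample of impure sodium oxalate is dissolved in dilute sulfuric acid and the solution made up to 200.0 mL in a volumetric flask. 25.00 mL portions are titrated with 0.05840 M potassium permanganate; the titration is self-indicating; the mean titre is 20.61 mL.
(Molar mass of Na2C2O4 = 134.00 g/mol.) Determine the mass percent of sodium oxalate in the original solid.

98.23 %

2 MnO4^- + 5 C2O4^2- + 16 H^+ → 2 Mn^2+ + 10 CO2 + 8 H2O
n(KMnO4) per titration = 0.02061 × 0.05840 = 1.204 × 10^-3 mol
From the 5:2 ratio, n(Na2C2O4) in each aliquot = 5/2 × 1.204 × 10^-3 = 3.009 × 10^-3 mol
n(Na2C2O4) in the whole flask = 3.009 × 10^-3 × 200.0/25.00 = 0.02407 mol
mass of Na2C2O4 = 0.02407 × 134.00 = 3.226 g
% Na2C2O4 = 3.226 / 3.284 × 100 = 98.23 %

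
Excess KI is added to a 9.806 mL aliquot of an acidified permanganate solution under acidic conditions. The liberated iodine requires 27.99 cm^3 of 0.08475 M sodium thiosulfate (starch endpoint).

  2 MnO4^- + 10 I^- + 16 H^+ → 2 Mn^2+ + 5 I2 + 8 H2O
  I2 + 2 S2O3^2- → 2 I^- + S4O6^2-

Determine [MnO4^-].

n(S2O3^2-) = 0.02799 × 0.08475 = 2.372 × 10^-3 mol
n(I2) = n(S2O3^2-)/2 = 1.186 × 10^-3 mol
From the 2:5 ratio, n(MnO4^-) in the aliquot = 2/5 × 1.186 × 10^-3 = 4.744 × 10^-4 mol
[MnO4^-] = 4.744 × 10^-4 / 0.009806 = 0.04838 mol/L

0.04838 M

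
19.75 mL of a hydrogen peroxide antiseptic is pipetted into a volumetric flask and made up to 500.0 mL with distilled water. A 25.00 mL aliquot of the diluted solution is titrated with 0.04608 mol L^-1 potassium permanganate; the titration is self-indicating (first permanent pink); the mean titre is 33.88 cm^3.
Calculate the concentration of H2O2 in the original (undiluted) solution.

2 MnO4^- + 5 H2O2 + 6 H^+ → 2 Mn^2+ + 5 O2 + 8 H2O
n(KMnO4) = 0.03388 × 0.04608 = 1.561 × 10^-3 mol
From the 5:2 ratio, n(H2O2) in the aliquot = 5/2 × 1.561 × 10^-3 = 3.903 × 10^-3 mol
[H2O2]_dilute = 3.903 × 10^-3 / 0.02500 = 0.1561 mol/L
Dilution factor = 500.0 / 19.75 = 25.32
[H2O2]_stock = 0.1561 × 25.32 = 3.952 mol/L

3.952 mol/L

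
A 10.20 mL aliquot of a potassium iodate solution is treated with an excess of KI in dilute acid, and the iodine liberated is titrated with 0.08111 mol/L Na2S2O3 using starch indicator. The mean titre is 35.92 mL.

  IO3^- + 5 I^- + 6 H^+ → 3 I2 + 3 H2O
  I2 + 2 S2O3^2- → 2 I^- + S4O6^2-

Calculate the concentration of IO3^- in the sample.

n(S2O3^2-) = 0.03592 × 0.08111 = 2.913 × 10^-3 mol
n(I2) = n(S2O3^2-)/2 = 1.457 × 10^-3 mol
From the 1:3 ratio, n(IO3^-) in the aliquot = 1/3 × 1.457 × 10^-3 = 4.856 × 10^-4 mol
[IO3^-] = 4.856 × 10^-4 / 0.01020 = 0.04761 mol/L

0.04761 mol/L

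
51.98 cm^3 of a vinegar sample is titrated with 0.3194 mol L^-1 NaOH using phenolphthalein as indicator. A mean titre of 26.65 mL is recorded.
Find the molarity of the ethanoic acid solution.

0.1638 mol/L

CH3COOH + NaOH → CH3COONa + H2O
n(NaOH) = 0.02665 L × 0.3194 mol/L = 8.512 × 10^-3 mol
n(CH3COOH) = 8.512 × 10^-3 mol (1:1 mole ratio)
[CH3COOH] = 8.512 × 10^-3 mol / 0.05198 L = 0.1638 mol/L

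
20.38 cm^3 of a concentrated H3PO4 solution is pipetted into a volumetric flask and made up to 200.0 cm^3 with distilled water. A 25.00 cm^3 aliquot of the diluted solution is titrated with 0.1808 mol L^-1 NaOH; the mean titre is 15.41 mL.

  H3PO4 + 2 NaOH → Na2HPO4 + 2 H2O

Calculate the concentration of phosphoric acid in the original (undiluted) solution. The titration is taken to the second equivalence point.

n(NaOH) = 0.01541 × 0.1808 = 2.786 × 10^-3 mol
From the 1:2 ratio, n(H3PO4) in the aliquot = 1/2 × 2.786 × 10^-3 = 1.393 × 10^-3 mol
[H3PO4]_dilute = 1.393 × 10^-3 / 0.02500 = 0.05572 mol/L
Dilution factor = 200.0 / 20.38 = 9.814
[H3PO4]_stock = 0.05572 × 9.814 = 0.5468 mol/L

0.5468 mol/L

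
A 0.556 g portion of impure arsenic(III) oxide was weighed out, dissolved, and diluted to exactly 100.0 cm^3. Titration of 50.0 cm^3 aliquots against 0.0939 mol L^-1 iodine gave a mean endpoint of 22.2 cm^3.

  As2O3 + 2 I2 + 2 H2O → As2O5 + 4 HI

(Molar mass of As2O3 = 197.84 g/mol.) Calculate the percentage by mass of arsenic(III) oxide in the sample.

n(I2) per titration = 0.0222 × 0.0939 = 2.08 × 10^-3 mol
From the 1:2 ratio, n(As2O3) in each aliquot = 1/2 × 2.08 × 10^-3 = 1.04 × 10^-3 mol
n(As2O3) in the whole flask = 1.04 × 10^-3 × 100.0/50.0 = 2.08 × 10^-3 mol
mass of As2O3 = 2.08 × 10^-3 × 197.84 = 0.412 g
% As2O3 = 0.412 / 0.556 × 100 = 74.2 %

74.2 %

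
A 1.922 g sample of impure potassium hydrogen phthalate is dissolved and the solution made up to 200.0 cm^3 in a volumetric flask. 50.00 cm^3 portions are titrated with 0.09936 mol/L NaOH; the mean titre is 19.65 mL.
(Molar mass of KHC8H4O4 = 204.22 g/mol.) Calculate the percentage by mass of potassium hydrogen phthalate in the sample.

KHC8H4O4 + NaOH → KNaC8H4O4 + H2O
n(NaOH) per titration = 0.01965 × 0.09936 = 1.952 × 10^-3 mol
n(KHC8H4O4) in each aliquot = 1.952 × 10^-3 mol (1:1 ratio)
n(KHC8H4O4) in the whole flask = 1.952 × 10^-3 × 200.0/50.00 = 7.810 × 10^-3 mol
mass of KHC8H4O4 = 7.810 × 10^-3 × 204.22 = 1.595 g
% KHC8H4O4 = 1.595 / 1.922 × 100 = 82.98 %

82.98 %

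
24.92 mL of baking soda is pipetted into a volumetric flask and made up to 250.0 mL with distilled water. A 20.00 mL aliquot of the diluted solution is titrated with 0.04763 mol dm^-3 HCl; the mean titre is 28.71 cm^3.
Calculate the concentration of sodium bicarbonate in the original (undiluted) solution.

0.6859 mol/L

NaHCO3 + HCl → NaCl + H2O + CO2
n(HCl) = 0.02871 × 0.04763 = 1.367 × 10^-3 mol
n(NaHCO3) in the aliquot = 1.367 × 10^-3 mol (1:1 ratio)
[NaHCO3]_dilute = 1.367 × 10^-3 / 0.02000 = 0.06837 mol/L
Dilution factor = 250.0 / 24.92 = 10.03
[NaHCO3]_stock = 0.06837 × 10.03 = 0.6859 mol/L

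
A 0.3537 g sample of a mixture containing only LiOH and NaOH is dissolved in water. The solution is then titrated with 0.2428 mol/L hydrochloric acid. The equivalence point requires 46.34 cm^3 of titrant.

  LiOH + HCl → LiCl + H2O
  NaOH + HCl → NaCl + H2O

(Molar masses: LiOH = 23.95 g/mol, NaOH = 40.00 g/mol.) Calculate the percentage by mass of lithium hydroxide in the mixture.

n(HCl) = 0.04634 × 0.2428 = 0.01125 mol
Let x = n(LiOH), y = n(NaOH).
Titrant: 1x + 1y = 0.01125;  mass: 23.95x + 40.00y = 0.3537
Solving, x = 6.003 × 10^-3 mol, y = 5.248 × 10^-3 mol
mass of LiOH = 6.003 × 10^-3 × 23.95 = 0.1438 g
% LiOH = 0.1438 / 0.3537 × 100 = 40.65 %

40.65 %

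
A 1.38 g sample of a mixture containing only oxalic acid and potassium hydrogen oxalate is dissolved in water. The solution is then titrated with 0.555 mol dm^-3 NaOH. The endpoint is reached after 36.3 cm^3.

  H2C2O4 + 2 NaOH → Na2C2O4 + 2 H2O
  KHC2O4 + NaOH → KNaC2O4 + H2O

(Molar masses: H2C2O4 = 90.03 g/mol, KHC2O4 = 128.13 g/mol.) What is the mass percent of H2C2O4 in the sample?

47.1 %

n(NaOH) = 0.0363 × 0.555 = 0.0201 mol
Let x = n(H2C2O4), y = n(KHC2O4).
Titrant: 2x + 1y = 0.0201;  mass: 90.03x + 128.13y = 1.38
Solving, x = 7.23 × 10^-3 mol, y = 5.69 × 10^-3 mol
mass of H2C2O4 = 7.23 × 10^-3 × 90.03 = 0.651 g
% H2C2O4 = 0.651 / 1.38 × 100 = 47.1 %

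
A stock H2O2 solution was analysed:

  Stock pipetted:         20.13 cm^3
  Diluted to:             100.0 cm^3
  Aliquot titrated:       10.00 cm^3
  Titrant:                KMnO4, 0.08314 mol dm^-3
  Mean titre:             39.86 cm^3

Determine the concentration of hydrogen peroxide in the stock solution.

2 MnO4^- + 5 H2O2 + 6 H^+ → 2 Mn^2+ + 5 O2 + 8 H2O
n(KMnO4) = 0.03986 × 0.08314 = 3.314 × 10^-3 mol
From the 5:2 ratio, n(H2O2) in the aliquot = 5/2 × 3.314 × 10^-3 = 8.285 × 10^-3 mol
[H2O2]_dilute = 8.285 × 10^-3 / 0.01000 = 0.8285 mol/L
Dilution factor = 100.0 / 20.13 = 4.968
[H2O2]_stock = 0.8285 × 4.968 = 4.116 mol/L

4.116 mol/L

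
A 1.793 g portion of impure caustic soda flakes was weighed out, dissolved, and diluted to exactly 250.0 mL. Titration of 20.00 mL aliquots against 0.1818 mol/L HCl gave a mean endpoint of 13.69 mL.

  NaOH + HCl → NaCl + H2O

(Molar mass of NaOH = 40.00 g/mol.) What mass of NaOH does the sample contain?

1.244 g

n(HCl) per titration = 0.01369 × 0.1818 = 2.489 × 10^-3 mol
n(NaOH) in each aliquot = 2.489 × 10^-3 mol (1:1 ratio)
n(NaOH) in the whole flask = 2.489 × 10^-3 × 250.0/20.00 = 0.03111 mol
mass of NaOH = 0.03111 × 40.00 = 1.244 g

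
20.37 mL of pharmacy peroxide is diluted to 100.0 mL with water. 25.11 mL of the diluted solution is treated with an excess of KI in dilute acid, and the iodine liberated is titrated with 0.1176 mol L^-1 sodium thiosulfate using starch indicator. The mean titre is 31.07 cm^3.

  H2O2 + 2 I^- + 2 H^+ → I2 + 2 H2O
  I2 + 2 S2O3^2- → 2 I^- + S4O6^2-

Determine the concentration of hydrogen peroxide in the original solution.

0.3572 mol/L

n(S2O3^2-) = 0.03107 × 0.1176 = 3.654 × 10^-3 mol
n(I2) = n(S2O3^2-)/2 = 1.827 × 10^-3 mol
n(H2O2) in the aliquot = 1.827 × 10^-3 mol (1:1 ratio)
[H2O2]_dilute = 1.827 × 10^-3 / 0.02511 = 0.07276 mol/L
[H2O2]_original = 0.07276 × 100.0/20.37 = 0.3572 mol/L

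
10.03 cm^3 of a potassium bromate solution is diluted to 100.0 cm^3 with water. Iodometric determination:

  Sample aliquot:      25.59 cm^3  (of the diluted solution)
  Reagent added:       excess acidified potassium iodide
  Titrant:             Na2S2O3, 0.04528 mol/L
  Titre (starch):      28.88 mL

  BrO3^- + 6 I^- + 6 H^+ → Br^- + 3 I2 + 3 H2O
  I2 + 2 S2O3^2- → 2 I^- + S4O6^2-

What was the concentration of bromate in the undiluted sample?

n(S2O3^2-) = 0.02888 × 0.04528 = 1.308 × 10^-3 mol
n(I2) = n(S2O3^2-)/2 = 6.538 × 10^-4 mol
From the 1:3 ratio, n(BrO3^-) in the aliquot = 1/3 × 6.538 × 10^-4 = 2.179 × 10^-4 mol
[BrO3^-]_dilute = 2.179 × 10^-4 / 0.02559 = 0.008517 mol/L
[BrO3^-]_original = 0.008517 × 100.0/10.03 = 0.08491 mol/L

0.08491 mol/L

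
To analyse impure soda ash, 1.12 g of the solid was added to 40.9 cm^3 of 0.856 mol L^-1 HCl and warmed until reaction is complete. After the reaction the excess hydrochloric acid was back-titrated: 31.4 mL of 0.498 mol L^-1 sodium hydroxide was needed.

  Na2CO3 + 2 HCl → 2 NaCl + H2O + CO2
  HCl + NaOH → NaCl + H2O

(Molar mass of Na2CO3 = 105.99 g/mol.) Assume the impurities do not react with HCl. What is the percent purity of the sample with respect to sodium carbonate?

n(HCl) added = 0.0409 × 0.856 = 0.0350 mol
n(NaOH) used in back-titration = 0.0314 × 0.498 = 0.0156 mol
n(HCl) left over = 0.0156 mol (1:1 ratio)
n(HCl) consumed by analyte = 0.0350 − 0.0156 = 0.0194 mol
From the 1:2 ratio, n(Na2CO3) = 1/2 × 0.0194 = 9.69 × 10^-3 mol
mass of Na2CO3 = 9.69 × 10^-3 × 105.99 = 1.03 g
% Na2CO3 = 1.03 / 1.12 × 100 = 91.7 %

91.7 %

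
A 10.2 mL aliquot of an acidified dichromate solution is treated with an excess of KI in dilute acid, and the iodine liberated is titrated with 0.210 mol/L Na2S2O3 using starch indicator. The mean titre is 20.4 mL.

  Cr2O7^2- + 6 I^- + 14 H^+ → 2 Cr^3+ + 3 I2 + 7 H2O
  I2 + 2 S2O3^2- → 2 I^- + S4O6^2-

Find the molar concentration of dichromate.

n(S2O3^2-) = 0.0204 × 0.210 = 4.28 × 10^-3 mol
n(I2) = n(S2O3^2-)/2 = 2.14 × 10^-3 mol
From the 1:3 ratio, n(Cr2O7^2-) in the aliquot = 1/3 × 2.14 × 10^-3 = 7.14 × 10^-4 mol
[Cr2O7^2-] = 7.14 × 10^-4 / 0.0102 = 0.0700 mol/L

0.0700 mol/L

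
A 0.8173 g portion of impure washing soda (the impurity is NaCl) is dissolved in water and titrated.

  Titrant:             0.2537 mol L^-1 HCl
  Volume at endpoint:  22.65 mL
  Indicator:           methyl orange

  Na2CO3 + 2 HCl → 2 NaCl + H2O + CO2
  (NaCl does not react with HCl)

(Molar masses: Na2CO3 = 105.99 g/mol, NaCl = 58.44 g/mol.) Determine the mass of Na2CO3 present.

0.3045 g

n(HCl) = 0.02265 × 0.2537 = 5.746 × 10^-3 mol
Let x = n(Na2CO3), y = n(NaCl).
Titrant: 2x = 5.746 × 10^-3;  mass: 105.99x + 58.44y = 0.8173
Solving, x = 2.873 × 10^-3 mol, y = 8.774 × 10^-3 mol
mass of Na2CO3 = 2.873 × 10^-3 × 105.99 = 0.3045 g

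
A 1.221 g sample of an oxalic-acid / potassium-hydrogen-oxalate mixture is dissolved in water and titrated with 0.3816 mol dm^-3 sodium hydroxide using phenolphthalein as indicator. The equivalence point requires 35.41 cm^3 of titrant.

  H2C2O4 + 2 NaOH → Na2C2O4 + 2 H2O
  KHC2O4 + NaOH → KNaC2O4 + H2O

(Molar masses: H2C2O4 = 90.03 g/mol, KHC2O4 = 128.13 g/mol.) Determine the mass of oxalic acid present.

0.2764 g

n(NaOH) = 0.03541 × 0.3816 = 0.01351 mol
Let x = n(H2C2O4), y = n(KHC2O4).
Titrant: 2x + 1y = 0.01351;  mass: 90.03x + 128.13y = 1.221
Solving, x = 3.070 × 10^-3 mol, y = 7.372 × 10^-3 mol
mass of H2C2O4 = 3.070 × 10^-3 × 90.03 = 0.2764 g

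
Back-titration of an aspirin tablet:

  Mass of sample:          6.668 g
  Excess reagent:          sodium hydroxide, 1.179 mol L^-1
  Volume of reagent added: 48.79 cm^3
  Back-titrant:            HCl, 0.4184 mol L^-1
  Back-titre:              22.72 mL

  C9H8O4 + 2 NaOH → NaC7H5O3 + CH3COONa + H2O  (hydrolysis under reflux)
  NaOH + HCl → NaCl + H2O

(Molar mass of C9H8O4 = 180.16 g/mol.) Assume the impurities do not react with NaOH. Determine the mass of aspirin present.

n(NaOH) added = 0.04879 × 1.179 = 0.05752 mol
n(HCl) used in back-titration = 0.02272 × 0.4184 = 9.506 × 10^-3 mol
n(NaOH) left over = 9.506 × 10^-3 mol (1:1 ratio)
n(NaOH) consumed by analyte = 0.05752 − 9.506 × 10^-3 = 0.04802 mol
From the 1:2 ratio, n(C9H8O4) = 1/2 × 0.04802 = 0.02401 mol
mass of C9H8O4 = 0.02401 × 180.16 = 4.325 g

4.325 g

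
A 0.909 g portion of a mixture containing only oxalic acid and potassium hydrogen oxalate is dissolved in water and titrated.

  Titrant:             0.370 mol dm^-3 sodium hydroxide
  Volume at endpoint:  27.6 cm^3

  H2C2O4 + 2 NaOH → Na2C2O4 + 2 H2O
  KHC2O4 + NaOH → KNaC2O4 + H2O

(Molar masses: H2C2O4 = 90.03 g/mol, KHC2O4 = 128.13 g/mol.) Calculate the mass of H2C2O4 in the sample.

n(NaOH) = 0.0276 × 0.370 = 0.0102 mol
Let x = n(H2C2O4), y = n(KHC2O4).
Titrant: 2x + 1y = 0.0102;  mass: 90.03x + 128.13y = 0.909
Solving, x = 2.40 × 10^-3 mol, y = 5.41 × 10^-3 mol
mass of H2C2O4 = 2.40 × 10^-3 × 90.03 = 0.216 g

0.216 g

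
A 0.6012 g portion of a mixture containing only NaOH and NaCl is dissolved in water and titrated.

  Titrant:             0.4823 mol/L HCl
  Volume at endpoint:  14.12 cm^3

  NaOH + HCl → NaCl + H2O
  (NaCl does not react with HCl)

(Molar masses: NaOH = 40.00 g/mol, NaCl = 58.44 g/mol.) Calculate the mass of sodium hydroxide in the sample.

n(HCl) = 0.01412 × 0.4823 = 6.810 × 10^-3 mol
Let x = n(NaOH), y = n(NaCl).
Titrant: 1x = 6.810 × 10^-3;  mass: 40.00x + 58.44y = 0.6012
Solving, x = 6.810 × 10^-3 mol, y = 5.626 × 10^-3 mol
mass of NaOH = 6.810 × 10^-3 × 40.00 = 0.2724 g

0.2724 g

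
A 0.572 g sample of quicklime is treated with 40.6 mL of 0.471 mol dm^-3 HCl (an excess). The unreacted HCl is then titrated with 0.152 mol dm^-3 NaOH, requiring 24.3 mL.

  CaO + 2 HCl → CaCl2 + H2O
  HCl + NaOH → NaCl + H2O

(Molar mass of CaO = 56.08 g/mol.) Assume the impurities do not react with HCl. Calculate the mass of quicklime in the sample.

0.433 g

n(HCl) added = 0.0406 × 0.471 = 0.0191 mol
n(NaOH) used in back-titration = 0.0243 × 0.152 = 3.69 × 10^-3 mol
n(HCl) left over = 3.69 × 10^-3 mol (1:1 ratio)
n(HCl) consumed by analyte = 0.0191 − 3.69 × 10^-3 = 0.0154 mol
From the 1:2 ratio, n(CaO) = 1/2 × 0.0154 = 7.71 × 10^-3 mol
mass of CaO = 7.71 × 10^-3 × 56.08 = 0.433 g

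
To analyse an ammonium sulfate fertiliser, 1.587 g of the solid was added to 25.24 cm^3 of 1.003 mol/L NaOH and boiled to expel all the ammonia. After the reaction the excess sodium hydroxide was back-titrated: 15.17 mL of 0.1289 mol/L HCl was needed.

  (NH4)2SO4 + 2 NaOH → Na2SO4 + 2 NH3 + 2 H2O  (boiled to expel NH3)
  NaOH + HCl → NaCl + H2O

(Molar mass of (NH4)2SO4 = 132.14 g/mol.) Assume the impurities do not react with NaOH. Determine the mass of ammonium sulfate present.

n(NaOH) added = 0.02524 × 1.003 = 0.02532 mol
n(HCl) used in back-titration = 0.01517 × 0.1289 = 1.955 × 10^-3 mol
n(NaOH) left over = 1.955 × 10^-3 mol (1:1 ratio)
n(NaOH) consumed by analyte = 0.02532 − 1.955 × 10^-3 = 0.02336 mol
From the 1:2 ratio, n((NH4)2SO4) = 1/2 × 0.02336 = 0.01168 mol
mass of (NH4)2SO4 = 0.01168 × 132.14 = 1.543 g

1.543 g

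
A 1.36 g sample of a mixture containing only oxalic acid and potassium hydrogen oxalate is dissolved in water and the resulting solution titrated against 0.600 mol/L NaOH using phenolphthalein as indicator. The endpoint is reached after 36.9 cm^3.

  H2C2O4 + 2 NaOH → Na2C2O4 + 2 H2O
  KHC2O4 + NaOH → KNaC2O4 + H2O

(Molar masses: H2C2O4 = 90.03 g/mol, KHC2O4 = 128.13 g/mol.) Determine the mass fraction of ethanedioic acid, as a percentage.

n(NaOH) = 0.0369 × 0.600 = 0.0221 mol
Let x = n(H2C2O4), y = n(KHC2O4).
Titrant: 2x + 1y = 0.0221;  mass: 90.03x + 128.13y = 1.36
Solving, x = 8.88 × 10^-3 mol, y = 4.37 × 10^-3 mol
mass of H2C2O4 = 8.88 × 10^-3 × 90.03 = 0.800 g
% H2C2O4 = 0.800 / 1.36 × 100 = 58.8 %

58.8 %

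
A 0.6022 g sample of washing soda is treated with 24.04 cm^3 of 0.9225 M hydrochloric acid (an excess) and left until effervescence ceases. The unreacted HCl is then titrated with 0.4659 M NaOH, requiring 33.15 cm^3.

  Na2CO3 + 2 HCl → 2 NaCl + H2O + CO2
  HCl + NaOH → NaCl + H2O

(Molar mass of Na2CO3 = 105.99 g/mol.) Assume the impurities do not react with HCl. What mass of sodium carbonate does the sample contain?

0.3568 g

n(HCl) added = 0.02404 × 0.9225 = 0.02218 mol
n(NaOH) used in back-titration = 0.03315 × 0.4659 = 0.01544 mol
n(HCl) left over = 0.01544 mol (1:1 ratio)
n(HCl) consumed by analyte = 0.02218 − 0.01544 = 6.732 × 10^-3 mol
From the 1:2 ratio, n(Na2CO3) = 1/2 × 6.732 × 10^-3 = 3.366 × 10^-3 mol
mass of Na2CO3 = 3.366 × 10^-3 × 105.99 = 0.3568 g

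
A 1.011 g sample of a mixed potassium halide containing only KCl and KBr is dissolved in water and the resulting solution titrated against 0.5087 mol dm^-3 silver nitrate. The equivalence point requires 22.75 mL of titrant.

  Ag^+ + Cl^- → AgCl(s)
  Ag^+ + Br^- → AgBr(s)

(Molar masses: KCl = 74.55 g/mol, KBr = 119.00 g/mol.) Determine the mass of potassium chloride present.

0.6141 g

n(AgNO3) = 0.02275 × 0.5087 = 0.01157 mol
Let x = n(KCl), y = n(KBr).
Titrant: 1x + 1y = 0.01157;  mass: 74.55x + 119.00y = 1.011
Solving, x = 8.238 × 10^-3 mol, y = 3.335 × 10^-3 mol
mass of KCl = 8.238 × 10^-3 × 74.55 = 0.6141 g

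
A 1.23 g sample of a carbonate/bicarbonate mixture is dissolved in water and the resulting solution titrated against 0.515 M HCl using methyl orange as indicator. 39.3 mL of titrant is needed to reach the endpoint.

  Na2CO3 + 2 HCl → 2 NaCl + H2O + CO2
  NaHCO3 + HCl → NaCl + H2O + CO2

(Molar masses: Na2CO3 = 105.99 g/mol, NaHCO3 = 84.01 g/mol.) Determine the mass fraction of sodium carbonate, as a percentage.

n(HCl) = 0.0393 × 0.515 = 0.0202 mol
Let x = n(Na2CO3), y = n(NaHCO3).
Titrant: 2x + 1y = 0.0202;  mass: 105.99x + 84.01y = 1.23
Solving, x = 7.58 × 10^-3 mol, y = 5.08 × 10^-3 mol
mass of Na2CO3 = 7.58 × 10^-3 × 105.99 = 0.804 g
% Na2CO3 = 0.804 / 1.23 × 100 = 65.3 %

65.3 %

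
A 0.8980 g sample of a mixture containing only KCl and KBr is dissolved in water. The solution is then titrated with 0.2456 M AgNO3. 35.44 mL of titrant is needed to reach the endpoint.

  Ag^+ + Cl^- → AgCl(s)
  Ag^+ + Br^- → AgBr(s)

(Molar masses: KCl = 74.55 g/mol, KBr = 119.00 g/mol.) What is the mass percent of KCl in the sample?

25.73 %

n(AgNO3) = 0.03544 × 0.2456 = 8.704 × 10^-3 mol
Let x = n(KCl), y = n(KBr).
Titrant: 1x + 1y = 8.704 × 10^-3;  mass: 74.55x + 119.00y = 0.8980
Solving, x = 3.100 × 10^-3 mol, y = 5.604 × 10^-3 mol
mass of KCl = 3.100 × 10^-3 × 74.55 = 0.2311 g
% KCl = 0.2311 / 0.8980 × 100 = 25.73 %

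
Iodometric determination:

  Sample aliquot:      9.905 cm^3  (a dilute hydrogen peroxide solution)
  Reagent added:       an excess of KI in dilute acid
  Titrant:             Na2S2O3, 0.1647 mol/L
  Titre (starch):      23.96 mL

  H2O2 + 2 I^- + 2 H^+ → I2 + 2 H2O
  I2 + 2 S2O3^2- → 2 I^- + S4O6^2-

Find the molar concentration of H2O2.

n(S2O3^2-) = 0.02396 × 0.1647 = 3.946 × 10^-3 mol
n(I2) = n(S2O3^2-)/2 = 1.973 × 10^-3 mol
n(H2O2) in the aliquot = 1.973 × 10^-3 mol (1:1 ratio)
[H2O2] = 1.973 × 10^-3 / 0.009905 = 0.1992 mol/L

0.1992 mol/L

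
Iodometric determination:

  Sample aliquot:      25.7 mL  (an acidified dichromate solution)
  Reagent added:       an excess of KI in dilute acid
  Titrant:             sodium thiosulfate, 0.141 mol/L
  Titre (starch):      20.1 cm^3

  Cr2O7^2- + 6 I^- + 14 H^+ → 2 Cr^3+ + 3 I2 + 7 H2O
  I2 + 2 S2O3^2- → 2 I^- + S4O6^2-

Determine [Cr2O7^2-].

0.0184 mol/L

n(S2O3^2-) = 0.0201 × 0.141 = 2.83 × 10^-3 mol
n(I2) = n(S2O3^2-)/2 = 1.42 × 10^-3 mol
From the 1:3 ratio, n(Cr2O7^2-) in the aliquot = 1/3 × 1.42 × 10^-3 = 4.72 × 10^-4 mol
[Cr2O7^2-] = 4.72 × 10^-4 / 0.0257 = 0.0184 mol/L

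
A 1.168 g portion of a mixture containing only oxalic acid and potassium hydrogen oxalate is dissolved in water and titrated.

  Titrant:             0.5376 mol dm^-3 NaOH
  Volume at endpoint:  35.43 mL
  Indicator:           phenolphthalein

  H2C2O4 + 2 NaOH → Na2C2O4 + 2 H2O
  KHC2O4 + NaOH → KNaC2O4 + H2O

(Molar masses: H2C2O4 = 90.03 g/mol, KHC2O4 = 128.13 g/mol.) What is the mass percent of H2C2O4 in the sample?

59.01 %

n(NaOH) = 0.03543 × 0.5376 = 0.01905 mol
Let x = n(H2C2O4), y = n(KHC2O4).
Titrant: 2x + 1y = 0.01905;  mass: 90.03x + 128.13y = 1.168
Solving, x = 7.655 × 10^-3 mol, y = 3.737 × 10^-3 mol
mass of H2C2O4 = 7.655 × 10^-3 × 90.03 = 0.6892 g
% H2C2O4 = 0.6892 / 1.168 × 100 = 59.01 %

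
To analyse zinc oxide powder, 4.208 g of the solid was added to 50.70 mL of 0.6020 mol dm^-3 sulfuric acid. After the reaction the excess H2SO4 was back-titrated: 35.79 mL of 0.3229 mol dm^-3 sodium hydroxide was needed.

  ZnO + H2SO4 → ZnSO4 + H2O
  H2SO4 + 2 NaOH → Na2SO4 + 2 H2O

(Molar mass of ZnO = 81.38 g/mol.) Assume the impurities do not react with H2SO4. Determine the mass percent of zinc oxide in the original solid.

n(H2SO4) added = 0.05070 × 0.6020 = 0.03052 mol
n(NaOH) used in back-titration = 0.03579 × 0.3229 = 0.01156 mol
From the 1:2 ratio, n(H2SO4) left over = 1/2 × 0.01156 = 5.778 × 10^-3 mol
n(H2SO4) consumed by analyte = 0.03052 − 5.778 × 10^-3 = 0.02474 mol
n(ZnO) = 0.02474 mol (1:1 ratio)
mass of ZnO = 0.02474 × 81.38 = 2.014 g
% ZnO = 2.014 / 4.208 × 100 = 47.85 %

47.85 %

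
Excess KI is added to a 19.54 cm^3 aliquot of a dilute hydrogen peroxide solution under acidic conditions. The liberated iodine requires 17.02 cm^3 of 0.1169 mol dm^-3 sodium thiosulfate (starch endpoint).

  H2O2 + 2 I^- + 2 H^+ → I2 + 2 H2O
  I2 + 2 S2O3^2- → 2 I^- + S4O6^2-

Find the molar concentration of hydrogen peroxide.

0.05091 mol/L

n(S2O3^2-) = 0.01702 × 0.1169 = 1.990 × 10^-3 mol
n(I2) = n(S2O3^2-)/2 = 9.948 × 10^-4 mol
n(H2O2) in the aliquot = 9.948 × 10^-4 mol (1:1 ratio)
[H2O2] = 9.948 × 10^-4 / 0.01954 = 0.05091 mol/L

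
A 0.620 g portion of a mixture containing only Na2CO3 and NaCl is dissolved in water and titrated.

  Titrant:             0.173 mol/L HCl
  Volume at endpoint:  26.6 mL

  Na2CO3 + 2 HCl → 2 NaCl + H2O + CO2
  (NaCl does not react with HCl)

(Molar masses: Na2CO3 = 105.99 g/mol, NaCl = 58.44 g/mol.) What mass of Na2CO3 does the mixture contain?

n(HCl) = 0.0266 × 0.173 = 4.60 × 10^-3 mol
Let x = n(Na2CO3), y = n(NaCl).
Titrant: 2x = 4.60 × 10^-3;  mass: 105.99x + 58.44y = 0.620
Solving, x = 2.30 × 10^-3 mol, y = 6.44 × 10^-3 mol
mass of Na2CO3 = 2.30 × 10^-3 × 105.99 = 0.244 g

0.244 g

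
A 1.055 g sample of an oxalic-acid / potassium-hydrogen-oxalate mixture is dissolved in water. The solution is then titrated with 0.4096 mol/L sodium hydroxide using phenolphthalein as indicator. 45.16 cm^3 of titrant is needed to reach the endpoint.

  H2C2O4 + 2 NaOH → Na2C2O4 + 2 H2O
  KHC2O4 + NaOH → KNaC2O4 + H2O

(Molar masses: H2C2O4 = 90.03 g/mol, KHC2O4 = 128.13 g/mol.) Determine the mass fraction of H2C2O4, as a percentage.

67.51 %

n(NaOH) = 0.04516 × 0.4096 = 0.01850 mol
Let x = n(H2C2O4), y = n(KHC2O4).
Titrant: 2x + 1y = 0.01850;  mass: 90.03x + 128.13y = 1.055
Solving, x = 7.911 × 10^-3 mol, y = 2.675 × 10^-3 mol
mass of H2C2O4 = 7.911 × 10^-3 × 90.03 = 0.7123 g
% H2C2O4 = 0.7123 / 1.055 × 100 = 67.51 %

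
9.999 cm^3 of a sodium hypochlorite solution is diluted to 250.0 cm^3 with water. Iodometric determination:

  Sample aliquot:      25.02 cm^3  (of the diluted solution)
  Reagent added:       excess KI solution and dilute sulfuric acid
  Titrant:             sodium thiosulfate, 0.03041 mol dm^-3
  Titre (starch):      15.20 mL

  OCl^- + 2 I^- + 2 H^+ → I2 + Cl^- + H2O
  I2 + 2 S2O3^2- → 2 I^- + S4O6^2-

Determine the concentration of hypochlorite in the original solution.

n(S2O3^2-) = 0.01520 × 0.03041 = 4.622 × 10^-4 mol
n(I2) = n(S2O3^2-)/2 = 2.311 × 10^-4 mol
n(OCl^-) in the aliquot = 2.311 × 10^-4 mol (1:1 ratio)
[OCl^-]_dilute = 2.311 × 10^-4 / 0.02502 = 0.009237 mol/L
[OCl^-]_original = 0.009237 × 250.0/9.999 = 0.2310 mol/L

0.2310 mol/L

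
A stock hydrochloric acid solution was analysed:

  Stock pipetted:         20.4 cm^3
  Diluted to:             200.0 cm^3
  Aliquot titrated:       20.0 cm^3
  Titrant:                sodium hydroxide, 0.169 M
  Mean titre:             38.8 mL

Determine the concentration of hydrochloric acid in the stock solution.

3.21 M

HCl + NaOH → NaCl + H2O
n(NaOH) = 0.0388 × 0.169 = 6.56 × 10^-3 mol
n(HCl) in the aliquot = 6.56 × 10^-3 mol (1:1 ratio)
[HCl]_dilute = 6.56 × 10^-3 / 0.0200 = 0.328 mol/L
Dilution factor = 200.0 / 20.4 = 9.804
[HCl]_stock = 0.328 × 9.804 = 3.21 mol/L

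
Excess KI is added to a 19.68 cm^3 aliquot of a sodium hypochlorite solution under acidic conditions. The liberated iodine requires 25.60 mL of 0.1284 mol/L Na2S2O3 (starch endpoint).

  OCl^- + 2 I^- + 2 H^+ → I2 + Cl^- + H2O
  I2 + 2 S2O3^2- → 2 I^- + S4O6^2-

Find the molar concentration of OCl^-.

n(S2O3^2-) = 0.02560 × 0.1284 = 3.287 × 10^-3 mol
n(I2) = n(S2O3^2-)/2 = 1.644 × 10^-3 mol
n(OCl^-) in the aliquot = 1.644 × 10^-3 mol (1:1 ratio)
[OCl^-] = 1.644 × 10^-3 / 0.01968 = 0.08351 mol/L

0.08351 mol/L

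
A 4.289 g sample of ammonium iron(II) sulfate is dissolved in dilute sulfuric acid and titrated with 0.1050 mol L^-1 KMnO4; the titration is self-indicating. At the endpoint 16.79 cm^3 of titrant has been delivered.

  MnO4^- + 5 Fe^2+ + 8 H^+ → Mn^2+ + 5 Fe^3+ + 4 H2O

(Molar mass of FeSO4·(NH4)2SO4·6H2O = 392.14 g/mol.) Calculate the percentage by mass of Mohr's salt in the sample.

n(KMnO4) = 0.01679 L × 0.1050 mol/L = 1.763 × 10^-3 mol
From the 5:1 ratio, n(FeSO4·(NH4)2SO4·6H2O) = 5/1 × 1.763 × 10^-3 = 8.815 × 10^-3 mol
mass of FeSO4·(NH4)2SO4·6H2O = 8.815 × 10^-3 × 392.14 g/mol = 3.457 g
% FeSO4·(NH4)2SO4·6H2O = 3.457 / 4.289 × 100 = 80.59 %

80.59 %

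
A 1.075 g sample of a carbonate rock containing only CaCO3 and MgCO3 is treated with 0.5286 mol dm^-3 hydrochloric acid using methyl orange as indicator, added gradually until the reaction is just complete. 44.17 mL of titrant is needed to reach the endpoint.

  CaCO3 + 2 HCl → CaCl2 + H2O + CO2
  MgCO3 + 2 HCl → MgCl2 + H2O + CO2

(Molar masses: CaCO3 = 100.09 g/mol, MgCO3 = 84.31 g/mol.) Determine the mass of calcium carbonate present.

n(HCl) = 0.04417 × 0.5286 = 0.02335 mol
Let x = n(CaCO3), y = n(MgCO3).
Titrant: 2x + 2y = 0.02335;  mass: 100.09x + 84.31y = 1.075
Solving, x = 5.751 × 10^-3 mol, y = 5.923 × 10^-3 mol
mass of CaCO3 = 5.751 × 10^-3 × 100.09 = 0.5756 g

0.5756 g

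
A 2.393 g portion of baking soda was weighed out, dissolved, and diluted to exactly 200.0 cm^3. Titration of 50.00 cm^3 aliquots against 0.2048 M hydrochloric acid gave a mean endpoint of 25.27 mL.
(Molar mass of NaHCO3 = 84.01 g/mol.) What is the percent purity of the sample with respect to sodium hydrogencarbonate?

NaHCO3 + HCl → NaCl + H2O + CO2
n(HCl) per titration = 0.02527 × 0.2048 = 5.175 × 10^-3 mol
n(NaHCO3) in each aliquot = 5.175 × 10^-3 mol (1:1 ratio)
n(NaHCO3) in the whole flask = 5.175 × 10^-3 × 200.0/50.00 = 0.02070 mol
mass of NaHCO3 = 0.02070 × 84.01 = 1.739 g
% NaHCO3 = 1.739 / 2.393 × 100 = 72.67 %

72.67 %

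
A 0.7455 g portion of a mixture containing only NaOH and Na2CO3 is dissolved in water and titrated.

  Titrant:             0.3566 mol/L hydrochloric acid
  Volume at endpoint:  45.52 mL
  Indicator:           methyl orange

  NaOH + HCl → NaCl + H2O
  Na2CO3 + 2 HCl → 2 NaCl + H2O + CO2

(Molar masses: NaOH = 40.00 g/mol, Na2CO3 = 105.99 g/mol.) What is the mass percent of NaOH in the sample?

47.37 %

n(HCl) = 0.04552 × 0.3566 = 0.01623 mol
Let x = n(NaOH), y = n(Na2CO3).
Titrant: 1x + 2y = 0.01623;  mass: 40.00x + 105.99y = 0.7455
Solving, x = 8.829 × 10^-3 mol, y = 3.702 × 10^-3 mol
mass of NaOH = 8.829 × 10^-3 × 40.00 = 0.3532 g
% NaOH = 0.3532 / 0.7455 × 100 = 47.37 %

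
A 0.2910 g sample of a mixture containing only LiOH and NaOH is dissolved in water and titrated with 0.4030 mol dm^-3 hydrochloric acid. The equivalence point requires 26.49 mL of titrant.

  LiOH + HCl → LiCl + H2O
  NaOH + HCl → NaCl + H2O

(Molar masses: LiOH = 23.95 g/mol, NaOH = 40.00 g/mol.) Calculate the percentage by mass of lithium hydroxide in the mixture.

n(HCl) = 0.02649 × 0.4030 = 0.01068 mol
Let x = n(LiOH), y = n(NaOH).
Titrant: 1x + 1y = 0.01068;  mass: 23.95x + 40.00y = 0.2910
Solving, x = 8.475 × 10^-3 mol, y = 2.201 × 10^-3 mol
mass of LiOH = 8.475 × 10^-3 × 23.95 = 0.2030 g
% LiOH = 0.2030 / 0.2910 × 100 = 69.75 %

69.75 %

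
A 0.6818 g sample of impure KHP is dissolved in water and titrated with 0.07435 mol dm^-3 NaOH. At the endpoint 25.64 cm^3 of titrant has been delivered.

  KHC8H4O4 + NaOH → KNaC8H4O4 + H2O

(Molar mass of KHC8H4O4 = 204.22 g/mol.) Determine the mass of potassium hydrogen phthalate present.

0.3893 g

n(NaOH) = 0.02564 L × 0.07435 mol/L = 1.906 × 10^-3 mol
n(KHC8H4O4) = 1.906 × 10^-3 mol (1:1 ratio)
mass of KHC8H4O4 = 1.906 × 10^-3 × 204.22 g/mol = 0.3893 g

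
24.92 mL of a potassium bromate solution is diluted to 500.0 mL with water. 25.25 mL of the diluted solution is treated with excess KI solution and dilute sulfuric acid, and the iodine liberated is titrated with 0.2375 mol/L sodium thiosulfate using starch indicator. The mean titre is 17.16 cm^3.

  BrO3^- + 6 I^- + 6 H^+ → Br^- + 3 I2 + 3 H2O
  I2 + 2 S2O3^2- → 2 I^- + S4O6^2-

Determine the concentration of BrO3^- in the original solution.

0.5397 mol/L

n(S2O3^2-) = 0.01716 × 0.2375 = 4.075 × 10^-3 mol
n(I2) = n(S2O3^2-)/2 = 2.038 × 10^-3 mol
From the 1:3 ratio, n(BrO3^-) in the aliquot = 1/3 × 2.038 × 10^-3 = 6.793 × 10^-4 mol
[BrO3^-]_dilute = 6.793 × 10^-4 / 0.02525 = 0.02690 mol/L
[BrO3^-]_original = 0.02690 × 500.0/24.92 = 0.5397 mol/L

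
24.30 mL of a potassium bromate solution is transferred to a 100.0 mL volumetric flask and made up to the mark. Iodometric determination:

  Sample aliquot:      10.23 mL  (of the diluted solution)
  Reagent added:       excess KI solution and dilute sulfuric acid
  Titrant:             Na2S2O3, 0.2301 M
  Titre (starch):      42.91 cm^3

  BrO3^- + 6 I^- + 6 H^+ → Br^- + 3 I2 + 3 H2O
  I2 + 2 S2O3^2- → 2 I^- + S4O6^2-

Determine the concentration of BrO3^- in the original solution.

n(S2O3^2-) = 0.04291 × 0.2301 = 9.874 × 10^-3 mol
n(I2) = n(S2O3^2-)/2 = 4.937 × 10^-3 mol
From the 1:3 ratio, n(BrO3^-) in the aliquot = 1/3 × 4.937 × 10^-3 = 1.646 × 10^-3 mol
[BrO3^-]_dilute = 1.646 × 10^-3 / 0.01023 = 0.1609 mol/L
[BrO3^-]_original = 0.1609 × 100.0/24.30 = 0.6620 mol/L

0.6620 M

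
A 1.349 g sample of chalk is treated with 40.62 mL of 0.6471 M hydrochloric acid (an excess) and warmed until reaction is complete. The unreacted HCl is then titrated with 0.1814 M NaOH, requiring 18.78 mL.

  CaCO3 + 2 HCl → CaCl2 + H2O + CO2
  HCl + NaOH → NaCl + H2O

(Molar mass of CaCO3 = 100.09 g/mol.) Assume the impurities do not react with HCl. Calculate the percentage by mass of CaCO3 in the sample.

n(HCl) added = 0.04062 × 0.6471 = 0.02629 mol
n(NaOH) used in back-titration = 0.01878 × 0.1814 = 3.407 × 10^-3 mol
n(HCl) left over = 3.407 × 10^-3 mol (1:1 ratio)
n(HCl) consumed by analyte = 0.02629 − 3.407 × 10^-3 = 0.02288 mol
From the 1:2 ratio, n(CaCO3) = 1/2 × 0.02288 = 0.01144 mol
mass of CaCO3 = 0.01144 × 100.09 = 1.145 g
% CaCO3 = 1.145 / 1.349 × 100 = 84.87 %

84.87 %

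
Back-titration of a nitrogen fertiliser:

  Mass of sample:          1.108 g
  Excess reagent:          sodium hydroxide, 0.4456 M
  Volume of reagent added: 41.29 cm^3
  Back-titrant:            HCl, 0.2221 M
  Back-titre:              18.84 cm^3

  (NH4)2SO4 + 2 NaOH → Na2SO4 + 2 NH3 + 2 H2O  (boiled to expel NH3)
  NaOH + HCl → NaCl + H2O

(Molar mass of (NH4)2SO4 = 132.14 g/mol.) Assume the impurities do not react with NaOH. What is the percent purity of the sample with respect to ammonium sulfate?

n(NaOH) added = 0.04129 × 0.4456 = 0.01840 mol
n(HCl) used in back-titration = 0.01884 × 0.2221 = 4.184 × 10^-3 mol
n(NaOH) left over = 4.184 × 10^-3 mol (1:1 ratio)
n(NaOH) consumed by analyte = 0.01840 − 4.184 × 10^-3 = 0.01421 mol
From the 1:2 ratio, n((NH4)2SO4) = 1/2 × 0.01421 = 7.107 × 10^-3 mol
mass of (NH4)2SO4 = 7.107 × 10^-3 × 132.14 = 0.9391 g
% (NH4)2SO4 = 0.9391 / 1.108 × 100 = 84.76 %

84.76 %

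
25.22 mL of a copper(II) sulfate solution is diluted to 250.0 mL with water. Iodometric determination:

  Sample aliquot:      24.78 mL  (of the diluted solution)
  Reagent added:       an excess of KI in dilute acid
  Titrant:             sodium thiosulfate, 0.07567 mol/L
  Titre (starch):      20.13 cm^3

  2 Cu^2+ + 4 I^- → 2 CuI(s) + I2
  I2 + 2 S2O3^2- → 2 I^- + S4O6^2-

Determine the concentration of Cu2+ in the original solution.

0.6093 mol/L

n(S2O3^2-) = 0.02013 × 0.07567 = 1.523 × 10^-3 mol
n(I2) = n(S2O3^2-)/2 = 7.616 × 10^-4 mol
From the 2:1 ratio, n(Cu2+) in the aliquot = 2/1 × 7.616 × 10^-4 = 1.523 × 10^-3 mol
[Cu2+]_dilute = 1.523 × 10^-3 / 0.02478 = 0.06147 mol/L
[Cu2+]_original = 0.06147 × 250.0/25.22 = 0.6093 mol/L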